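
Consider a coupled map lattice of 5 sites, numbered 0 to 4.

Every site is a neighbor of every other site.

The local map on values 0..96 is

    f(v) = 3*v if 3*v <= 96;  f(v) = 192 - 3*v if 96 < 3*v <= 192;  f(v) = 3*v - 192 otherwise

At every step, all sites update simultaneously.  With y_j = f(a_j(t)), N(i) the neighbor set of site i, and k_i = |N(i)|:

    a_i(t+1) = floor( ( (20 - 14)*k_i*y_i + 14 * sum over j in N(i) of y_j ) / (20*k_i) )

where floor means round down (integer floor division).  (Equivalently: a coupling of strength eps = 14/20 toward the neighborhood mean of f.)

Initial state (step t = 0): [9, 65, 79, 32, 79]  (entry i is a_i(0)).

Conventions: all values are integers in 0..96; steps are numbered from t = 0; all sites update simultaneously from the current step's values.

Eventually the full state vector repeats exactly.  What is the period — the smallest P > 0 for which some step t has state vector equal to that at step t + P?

Simulating step by step:
t=0: [9, 65, 79, 32, 79]
t=1: [41, 38, 43, 49, 43]
t=2: [64, 65, 63, 61, 63]
t=3: [3, 3, 3, 4, 3]
t=4: [9, 9, 9, 9, 9]
t=5: [27, 27, 27, 27, 27]
t=6: [81, 81, 81, 81, 81]
t=7: [51, 51, 51, 51, 51]
t=8: [39, 39, 39, 39, 39]
t=9: [75, 75, 75, 75, 75]
t=10: [33, 33, 33, 33, 33]
t=11: [93, 93, 93, 93, 93]
t=12: [87, 87, 87, 87, 87]
t=13: [69, 69, 69, 69, 69]
t=14: [15, 15, 15, 15, 15]
t=15: [45, 45, 45, 45, 45]
t=16: [57, 57, 57, 57, 57]
t=17: [21, 21, 21, 21, 21]
t=18: [63, 63, 63, 63, 63]
t=19: [3, 3, 3, 3, 3]
t=20: [9, 9, 9, 9, 9]

Answer: 16
Key observation: The state at step 4, [9, 9, 9, 9, 9], reappears at step 20 — and no state repeats earlier — so the cycle the system enters has period 16.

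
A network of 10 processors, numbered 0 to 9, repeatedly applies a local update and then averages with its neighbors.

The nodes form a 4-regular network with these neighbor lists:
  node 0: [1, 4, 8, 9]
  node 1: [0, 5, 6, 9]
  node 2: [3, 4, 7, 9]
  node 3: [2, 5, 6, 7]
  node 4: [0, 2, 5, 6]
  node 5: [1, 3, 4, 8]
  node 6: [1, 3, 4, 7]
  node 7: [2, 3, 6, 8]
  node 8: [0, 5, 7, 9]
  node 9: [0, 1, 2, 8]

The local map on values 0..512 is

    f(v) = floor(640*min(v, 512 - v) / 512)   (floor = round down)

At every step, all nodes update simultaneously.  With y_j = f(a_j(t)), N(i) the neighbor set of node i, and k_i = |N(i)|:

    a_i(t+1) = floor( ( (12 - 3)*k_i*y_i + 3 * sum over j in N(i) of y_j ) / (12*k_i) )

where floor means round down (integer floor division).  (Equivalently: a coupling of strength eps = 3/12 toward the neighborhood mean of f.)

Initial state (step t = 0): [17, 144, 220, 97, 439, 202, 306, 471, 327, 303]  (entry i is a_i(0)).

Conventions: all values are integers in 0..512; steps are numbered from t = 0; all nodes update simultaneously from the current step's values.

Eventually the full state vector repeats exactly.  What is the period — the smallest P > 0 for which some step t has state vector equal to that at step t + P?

Simulating step by step:
t=0: [17, 144, 220, 97, 439, 202, 306, 471, 327, 303]
t=1: [63, 184, 239, 142, 118, 227, 220, 93, 209, 239]
t=2: [117, 230, 269, 193, 168, 263, 248, 150, 244, 277]
t=3: [177, 281, 285, 250, 224, 298, 290, 212, 287, 284]
t=4: [236, 281, 283, 302, 275, 272, 279, 270, 275, 280]
t=5: [294, 289, 286, 270, 295, 296, 290, 297, 296, 290]
t=6: [272, 277, 281, 295, 272, 272, 277, 271, 270, 276]
t=7: [299, 294, 288, 277, 298, 297, 292, 297, 301, 295]
t=8: [266, 271, 278, 287, 268, 269, 275, 270, 264, 270]
t=9: [306, 301, 293, 285, 303, 302, 296, 300, 308, 302]
t=10: [257, 262, 271, 279, 262, 262, 269, 266, 256, 262]
t=11: [317, 311, 302, 294, 311, 311, 303, 306, 318, 312]
t=12: [244, 251, 260, 268, 251, 251, 260, 257, 244, 249]
t=13: [306, 312, 314, 307, 312, 312, 314, 316, 306, 310]
t=14: [255, 250, 247, 253, 250, 250, 247, 246, 255, 252]
t=15: [317, 312, 309, 314, 311, 312, 308, 308, 316, 314]
t=16: [244, 249, 252, 248, 250, 249, 253, 253, 245, 247]
t=17: [306, 310, 314, 311, 311, 310, 315, 314, 307, 308]
t=18: [256, 252, 248, 250, 250, 252, 247, 247, 255, 254]
t=19: [318, 315, 310, 311, 312, 314, 308, 309, 317, 316]
t=20: [243, 246, 251, 251, 249, 247, 253, 252, 243, 245]
t=21: [303, 307, 312, 313, 310, 308, 314, 314, 304, 306]
t=22: [259, 255, 250, 248, 252, 254, 247, 248, 258, 256]
t=23: [316, 317, 312, 310, 314, 316, 309, 310, 316, 318]
t=24: [244, 243, 249, 251, 247, 245, 251, 251, 245, 242]
t=25: [304, 303, 310, 312, 308, 306, 312, 312, 306, 303]
t=26: [259, 260, 252, 250, 254, 256, 251, 250, 257, 260]
t=27: [316, 315, 314, 312, 316, 318, 313, 312, 317, 315]
t=28: [245, 245, 247, 249, 245, 243, 247, 249, 243, 245]
t=29: [305, 305, 308, 310, 306, 303, 308, 310, 303, 305]
t=30: [258, 258, 254, 252, 257, 260, 254, 252, 260, 258]
t=31: [316, 316, 316, 315, 317, 315, 316, 315, 315, 316]
t=32: [244, 245, 245, 245, 243, 245, 245, 245, 245, 245]
t=33: [305, 305, 305, 306, 303, 305, 305, 306, 305, 305]
t=34: [258, 258, 258, 257, 260, 258, 258, 257, 257, 258]
t=35: [316, 317, 317, 317, 315, 317, 317, 317, 317, 317]
t=36: [244, 243, 243, 243, 245, 243, 243, 243, 243, 243]
t=37: [304, 303, 303, 303, 305, 303, 303, 303, 303, 303]
t=38: [260, 260, 260, 261, 258, 260, 260, 261, 260, 260]
t=39: [315, 315, 314, 313, 316, 315, 314, 313, 314, 315]
t=40: [246, 246, 246, 247, 245, 246, 246, 247, 246, 246]
t=41: [306, 307, 307, 307, 306, 307, 307, 307, 307, 307]
t=42: [256, 256, 256, 256, 256, 256, 256, 256, 256, 256]
t=43: [320, 320, 320, 320, 320, 320, 320, 320, 320, 320]
t=44: [240, 240, 240, 240, 240, 240, 240, 240, 240, 240]
t=45: [300, 300, 300, 300, 300, 300, 300, 300, 300, 300]
t=46: [265, 265, 265, 265, 265, 265, 265, 265, 265, 265]
t=47: [308, 308, 308, 308, 308, 308, 308, 308, 308, 308]
t=48: [255, 255, 255, 255, 255, 255, 255, 255, 255, 255]
t=49: [318, 318, 318, 318, 318, 318, 318, 318, 318, 318]
t=50: [242, 242, 242, 242, 242, 242, 242, 242, 242, 242]
t=51: [302, 302, 302, 302, 302, 302, 302, 302, 302, 302]
t=52: [262, 262, 262, 262, 262, 262, 262, 262, 262, 262]
t=53: [312, 312, 312, 312, 312, 312, 312, 312, 312, 312]
t=54: [250, 250, 250, 250, 250, 250, 250, 250, 250, 250]
t=55: [312, 312, 312, 312, 312, 312, 312, 312, 312, 312]

Answer: 2
Key observation: The state at step 53, [312, 312, 312, 312, 312, 312, 312, 312, 312, 312], reappears at step 55 — and no state repeats earlier — so the cycle the system enters has period 2.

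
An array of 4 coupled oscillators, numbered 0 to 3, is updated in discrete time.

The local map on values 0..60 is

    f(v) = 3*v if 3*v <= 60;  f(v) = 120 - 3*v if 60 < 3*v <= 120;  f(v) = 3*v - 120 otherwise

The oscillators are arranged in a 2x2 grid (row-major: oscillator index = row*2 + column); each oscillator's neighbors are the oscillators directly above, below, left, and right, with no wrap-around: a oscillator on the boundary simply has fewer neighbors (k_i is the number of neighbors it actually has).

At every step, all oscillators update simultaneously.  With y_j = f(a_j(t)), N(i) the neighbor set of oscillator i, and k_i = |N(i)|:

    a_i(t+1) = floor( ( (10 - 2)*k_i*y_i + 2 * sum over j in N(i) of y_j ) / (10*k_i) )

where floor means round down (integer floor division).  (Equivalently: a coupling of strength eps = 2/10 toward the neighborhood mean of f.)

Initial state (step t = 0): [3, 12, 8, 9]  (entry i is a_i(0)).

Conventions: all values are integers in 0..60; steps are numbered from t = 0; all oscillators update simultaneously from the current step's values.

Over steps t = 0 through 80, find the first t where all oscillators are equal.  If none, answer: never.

Answer: 26
Key observation: Synchronization is absorbing here: once all oscillators are equal they stay equal, and step 26 is the first all-equal step.

Derivation:
t=0: [3, 12, 8, 9]  (not all equal)
t=1: [13, 32, 22, 27]  (not all equal)
t=2: [39, 27, 51, 39]  (not all equal)
t=3: [9, 31, 27, 9]  (not all equal)
t=4: [28, 27, 36, 28]  (not all equal)
t=5: [33, 38, 16, 33]  (not all equal)
t=6: [22, 9, 42, 22]  (not all equal)
t=7: [46, 32, 15, 46]  (not all equal)
t=8: [21, 22, 39, 21]  (not all equal)
t=9: [51, 54, 13, 51]  (not all equal)
t=10: [34, 40, 37, 34]  (not all equal)
t=11: [15, 3, 10, 15]  (not all equal)
t=12: [39, 16, 33, 39]  (not all equal)
t=13: [9, 39, 17, 9]  (not all equal)
t=14: [27, 7, 46, 27]  (not all equal)
t=15: [35, 24, 22, 35]  (not all equal)
t=16: [22, 41, 46, 22]  (not all equal)
t=17: [45, 13, 25, 45]  (not all equal)
t=18: [20, 34, 39, 20]  (not all equal)
t=19: [50, 26, 14, 50]  (not all equal)
t=20: [32, 39, 39, 32]  (not all equal)
t=21: [19, 7, 7, 19]  (not all equal)
t=22: [49, 28, 28, 49]  (not all equal)
t=23: [28, 34, 34, 28]  (not all equal)
t=24: [32, 21, 21, 32]  (not all equal)
t=25: [30, 50, 50, 30]  (not all equal)
t=26: [30, 30, 30, 30]  (all equal)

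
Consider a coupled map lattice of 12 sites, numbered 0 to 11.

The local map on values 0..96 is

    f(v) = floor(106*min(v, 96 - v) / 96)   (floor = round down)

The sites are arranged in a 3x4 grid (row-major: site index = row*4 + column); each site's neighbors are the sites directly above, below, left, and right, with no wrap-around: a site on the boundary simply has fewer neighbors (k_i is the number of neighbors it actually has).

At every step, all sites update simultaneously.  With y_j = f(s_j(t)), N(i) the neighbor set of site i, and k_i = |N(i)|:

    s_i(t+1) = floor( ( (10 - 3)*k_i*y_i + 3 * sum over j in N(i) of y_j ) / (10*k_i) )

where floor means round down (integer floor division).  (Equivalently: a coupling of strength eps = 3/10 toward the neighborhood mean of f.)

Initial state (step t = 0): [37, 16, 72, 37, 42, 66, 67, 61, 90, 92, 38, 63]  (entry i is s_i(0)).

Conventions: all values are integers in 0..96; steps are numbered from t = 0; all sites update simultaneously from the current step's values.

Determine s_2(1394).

Answer: s_2(1394) = 51
Key observation: The state at step 27, [48, 48, 48, 48, 48, 48, 48, 48, 47, 47, 47, 47], reappears at step 31: the system is in a cycle of period 4 from step 27 on.  Therefore the state at step 1394 equals the state at step 27 + ((1394 - 27) mod 4) = 30, which is [51, 51, 51, 51, 52, 52, 52, 52, 53, 53, 53, 53].

Derivation:
t=0: [37, 16, 72, 37, 42, 66, 67, 61, 90, 92, 38, 63]
t=1: [37, 21, 27, 37, 40, 30, 32, 37, 11, 10, 35, 37]
t=2: [38, 26, 30, 38, 39, 31, 35, 39, 16, 16, 35, 39]
t=3: [39, 30, 33, 40, 39, 33, 37, 42, 20, 20, 36, 42]
t=4: [41, 34, 36, 43, 40, 35, 39, 45, 25, 25, 38, 44]
t=5: [43, 38, 40, 46, 41, 37, 42, 48, 29, 29, 40, 47]
t=6: [45, 41, 44, 49, 43, 40, 45, 51, 33, 34, 43, 50]
t=7: [48, 45, 48, 50, 45, 44, 48, 49, 37, 38, 46, 49]
t=8: [51, 49, 52, 50, 48, 48, 52, 51, 41, 42, 49, 50]
t=9: [49, 50, 48, 49, 51, 51, 48, 49, 46, 47, 50, 50]
t=10: [50, 50, 52, 51, 49, 49, 52, 51, 50, 50, 50, 50]
t=11: [50, 49, 48, 48, 50, 50, 48, 49, 50, 50, 49, 49]
t=12: [50, 51, 52, 52, 50, 50, 52, 51, 50, 50, 51, 51]
t=13: [49, 49, 48, 48, 50, 49, 48, 48, 50, 49, 49, 49]
t=14: [50, 51, 52, 53, 50, 51, 52, 52, 50, 50, 51, 51]
t=15: [49, 49, 48, 47, 49, 49, 48, 48, 50, 49, 49, 48]
t=16: [51, 51, 52, 51, 50, 51, 52, 52, 50, 50, 51, 52]
t=17: [49, 48, 48, 48, 49, 49, 48, 48, 50, 49, 48, 48]
t=18: [51, 52, 53, 53, 50, 51, 52, 53, 50, 51, 52, 53]
t=19: [49, 48, 47, 47, 49, 48, 47, 47, 49, 49, 48, 47]
t=20: [51, 52, 51, 51, 51, 52, 51, 51, 51, 51, 52, 51]
t=21: [48, 48, 48, 49, 48, 48, 48, 49, 49, 48, 48, 48]
t=22: [53, 53, 52, 51, 52, 53, 52, 51, 51, 52, 53, 52]
t=23: [47, 47, 48, 48, 47, 47, 47, 48, 48, 47, 47, 48]
t=24: [51, 51, 52, 53, 51, 51, 51, 52, 52, 51, 51, 52]
t=25: [49, 48, 48, 47, 48, 49, 48, 48, 48, 48, 48, 48]
t=26: [51, 52, 52, 51, 52, 51, 52, 52, 53, 52, 53, 53]
t=27: [48, 48, 48, 48, 48, 48, 48, 48, 47, 47, 47, 47]
t=28: [53, 53, 53, 53, 52, 52, 52, 52, 51, 51, 51, 51]
t=29: [47, 47, 47, 47, 48, 48, 48, 48, 48, 48, 48, 48]
t=30: [51, 51, 51, 51, 52, 52, 52, 52, 53, 53, 53, 53]
t=31: [48, 48, 48, 48, 48, 48, 48, 48, 47, 47, 47, 47]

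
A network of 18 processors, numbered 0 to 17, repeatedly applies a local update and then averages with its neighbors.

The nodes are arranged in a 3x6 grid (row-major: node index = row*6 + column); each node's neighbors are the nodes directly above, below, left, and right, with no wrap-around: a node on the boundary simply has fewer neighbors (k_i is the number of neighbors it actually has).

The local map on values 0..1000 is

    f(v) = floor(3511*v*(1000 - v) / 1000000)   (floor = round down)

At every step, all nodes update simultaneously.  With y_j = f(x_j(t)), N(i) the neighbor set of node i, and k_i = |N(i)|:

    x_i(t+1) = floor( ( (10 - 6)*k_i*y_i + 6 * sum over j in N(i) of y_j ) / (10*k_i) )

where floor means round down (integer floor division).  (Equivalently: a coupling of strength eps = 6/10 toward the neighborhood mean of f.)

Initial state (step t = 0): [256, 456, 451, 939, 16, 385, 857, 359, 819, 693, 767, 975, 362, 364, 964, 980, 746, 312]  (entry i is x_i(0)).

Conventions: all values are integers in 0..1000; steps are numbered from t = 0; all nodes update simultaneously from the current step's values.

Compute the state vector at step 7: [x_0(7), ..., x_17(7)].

Answer: [473, 453, 426, 437, 452, 454, 447, 427, 413, 436, 450, 448, 418, 406, 409, 435, 446, 443]

Derivation:
t=0: [256, 456, 451, 939, 16, 385, 857, 359, 819, 693, 767, 975, 362, 364, 964, 980, 746, 312]
t=1: [657, 816, 665, 414, 353, 374, 629, 717, 589, 510, 483, 476, 696, 672, 328, 333, 555, 526]
t=2: [720, 667, 758, 832, 830, 831, 776, 730, 811, 854, 863, 864, 774, 754, 789, 815, 852, 872]
t=3: [699, 720, 619, 511, 477, 469, 646, 663, 568, 470, 433, 424, 623, 638, 577, 504, 443, 412]
t=4: [747, 752, 820, 866, 872, 869, 790, 790, 845, 871, 865, 859, 813, 816, 852, 870, 864, 856]
t=5: [636, 614, 511, 423, 399, 404, 588, 566, 474, 408, 406, 418, 545, 522, 453, 408, 412, 423]
t=6: [829, 843, 863, 855, 845, 846, 848, 859, 868, 852, 847, 851, 865, 870, 867, 852, 850, 853]
t=7: [473, 453, 426, 437, 452, 454, 447, 427, 413, 436, 450, 448, 418, 406, 409, 435, 446, 443]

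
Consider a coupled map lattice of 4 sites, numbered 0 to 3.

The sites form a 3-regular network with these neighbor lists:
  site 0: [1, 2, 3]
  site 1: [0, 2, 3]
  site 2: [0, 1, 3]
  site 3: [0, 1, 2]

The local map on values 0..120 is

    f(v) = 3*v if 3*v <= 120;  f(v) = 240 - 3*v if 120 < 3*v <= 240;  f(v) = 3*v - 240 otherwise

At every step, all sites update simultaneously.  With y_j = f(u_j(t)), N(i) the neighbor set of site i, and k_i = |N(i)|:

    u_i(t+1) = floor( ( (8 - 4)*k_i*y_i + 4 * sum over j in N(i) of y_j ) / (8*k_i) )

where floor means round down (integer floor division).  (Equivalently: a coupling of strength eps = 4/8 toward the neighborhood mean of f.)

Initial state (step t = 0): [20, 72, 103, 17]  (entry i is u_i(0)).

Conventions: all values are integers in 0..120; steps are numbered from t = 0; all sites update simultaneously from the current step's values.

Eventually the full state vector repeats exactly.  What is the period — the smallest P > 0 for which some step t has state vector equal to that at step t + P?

Answer: 4
Key observation: The state at step 1, [54, 42, 57, 51], reappears at step 5 — and no state repeats earlier — so the cycle the system enters has period 4.

Derivation:
t=0: [20, 72, 103, 17]
t=1: [54, 42, 57, 51]
t=2: [84, 96, 81, 87]
t=3: [18, 30, 15, 21]
t=4: [60, 72, 57, 63]
t=5: [54, 42, 57, 51]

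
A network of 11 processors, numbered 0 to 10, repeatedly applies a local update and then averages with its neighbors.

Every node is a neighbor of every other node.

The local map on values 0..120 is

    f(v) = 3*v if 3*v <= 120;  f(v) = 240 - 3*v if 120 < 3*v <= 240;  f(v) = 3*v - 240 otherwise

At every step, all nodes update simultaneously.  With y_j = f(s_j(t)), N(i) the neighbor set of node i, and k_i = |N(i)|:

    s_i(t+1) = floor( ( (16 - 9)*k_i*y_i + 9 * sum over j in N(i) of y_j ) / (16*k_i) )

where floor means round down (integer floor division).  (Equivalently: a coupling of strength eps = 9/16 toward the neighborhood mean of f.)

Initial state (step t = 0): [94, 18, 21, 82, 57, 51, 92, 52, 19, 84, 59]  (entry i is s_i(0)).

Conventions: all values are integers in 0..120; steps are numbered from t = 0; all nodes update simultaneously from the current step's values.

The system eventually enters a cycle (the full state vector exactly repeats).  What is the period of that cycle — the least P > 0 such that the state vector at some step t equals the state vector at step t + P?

Simulating step by step:
t=0: [94, 18, 21, 82, 57, 51, 92, 52, 19, 84, 59]
t=1: [48, 52, 56, 34, 58, 65, 45, 64, 53, 36, 56]
t=2: [86, 81, 76, 88, 74, 66, 89, 67, 80, 90, 76]
t=3: [19, 13, 17, 21, 19, 28, 22, 27, 12, 24, 17]
t=4: [58, 51, 56, 60, 58, 68, 62, 67, 50, 64, 56]
t=5: [63, 71, 66, 61, 63, 52, 59, 53, 73, 57, 66]
t=6: [52, 43, 49, 54, 52, 65, 57, 63, 41, 59, 49]
t=7: [81, 92, 85, 79, 81, 67, 76, 69, 94, 73, 85]
t=8: [13, 26, 18, 13, 13, 27, 17, 25, 28, 20, 18]
t=9: [51, 66, 57, 51, 51, 67, 56, 65, 68, 59, 57]
t=10: [72, 55, 65, 72, 72, 54, 66, 56, 52, 63, 65]
t=11: [40, 60, 48, 40, 40, 61, 47, 59, 63, 51, 48]
t=12: [100, 77, 91, 100, 100, 76, 92, 78, 73, 87, 91]
t=13: [42, 23, 32, 42, 42, 24, 33, 22, 27, 27, 32]
t=14: [99, 82, 92, 99, 99, 83, 94, 81, 87, 87, 92]
t=15: [41, 21, 33, 41, 41, 22, 35, 20, 27, 27, 33]
t=16: [101, 80, 94, 101, 101, 81, 96, 79, 87, 87, 94]
t=17: [44, 20, 36, 44, 44, 21, 39, 21, 28, 28, 36]
t=18: [98, 79, 98, 98, 98, 80, 101, 80, 88, 88, 98]
t=19: [42, 22, 42, 42, 42, 21, 45, 21, 30, 30, 42]
t=20: [102, 84, 102, 102, 102, 82, 98, 82, 93, 93, 102]
t=21: [52, 31, 52, 52, 52, 29, 47, 29, 42, 42, 52]
t=22: [89, 92, 89, 89, 89, 90, 94, 90, 100, 100, 89]
t=23: [32, 35, 32, 32, 32, 33, 38, 33, 44, 44, 32]
t=24: [99, 102, 99, 99, 99, 100, 106, 100, 103, 103, 99]
t=25: [60, 63, 60, 60, 60, 61, 68, 61, 64, 64, 60]
t=26: [56, 53, 56, 56, 56, 55, 47, 55, 51, 51, 56]
t=27: [76, 79, 76, 76, 76, 77, 86, 77, 81, 81, 76]
t=28: [10, 7, 10, 10, 10, 9, 12, 9, 7, 7, 10]
t=29: [28, 25, 28, 28, 28, 27, 30, 27, 25, 25, 28]
t=30: [82, 79, 82, 82, 82, 81, 84, 81, 79, 79, 82]
t=31: [5, 4, 5, 5, 5, 4, 7, 4, 4, 4, 5]
t=32: [14, 13, 14, 14, 14, 13, 16, 13, 13, 13, 14]
t=33: [41, 40, 41, 41, 41, 40, 43, 40, 40, 40, 41]
t=34: [117, 118, 117, 117, 117, 118, 115, 118, 118, 118, 117]
t=35: [111, 112, 111, 111, 111, 112, 109, 112, 112, 112, 111]
t=36: [93, 94, 93, 93, 93, 94, 91, 94, 94, 94, 93]
t=37: [39, 40, 39, 39, 39, 40, 37, 40, 40, 40, 39]
t=38: [117, 118, 117, 117, 117, 118, 115, 118, 118, 118, 117]

Answer: 4
Key observation: The state at step 34, [117, 118, 117, 117, 117, 118, 115, 118, 118, 118, 117], reappears at step 38 — and no state repeats earlier — so the cycle the system enters has period 4.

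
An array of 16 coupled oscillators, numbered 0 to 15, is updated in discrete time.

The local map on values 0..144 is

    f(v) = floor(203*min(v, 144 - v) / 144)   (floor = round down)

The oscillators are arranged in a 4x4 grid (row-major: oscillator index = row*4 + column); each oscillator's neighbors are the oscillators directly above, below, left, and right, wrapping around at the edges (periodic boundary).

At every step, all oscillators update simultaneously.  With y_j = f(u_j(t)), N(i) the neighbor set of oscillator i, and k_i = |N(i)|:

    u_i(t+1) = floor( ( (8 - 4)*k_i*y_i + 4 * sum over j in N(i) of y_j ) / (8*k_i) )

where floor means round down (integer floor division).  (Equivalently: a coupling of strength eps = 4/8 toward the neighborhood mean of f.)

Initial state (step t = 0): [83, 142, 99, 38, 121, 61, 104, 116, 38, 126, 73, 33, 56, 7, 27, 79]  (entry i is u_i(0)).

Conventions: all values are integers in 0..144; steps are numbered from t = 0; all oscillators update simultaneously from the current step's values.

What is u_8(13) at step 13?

Answer: u_8(13) = 89

Derivation:
t=0: [83, 142, 99, 38, 121, 61, 104, 116, 38, 126, 73, 33, 56, 7, 27, 79]
t=1: [63, 31, 50, 61, 48, 56, 63, 42, 49, 43, 70, 58, 68, 22, 51, 72]
t=2: [80, 54, 70, 82, 70, 71, 82, 69, 72, 64, 86, 81, 83, 49, 73, 92]
t=3: [88, 82, 92, 88, 97, 93, 90, 93, 95, 88, 86, 88, 84, 78, 90, 81]
t=4: [78, 82, 76, 77, 69, 73, 75, 72, 72, 78, 79, 77, 83, 87, 79, 83]
t=5: [91, 89, 93, 93, 97, 96, 96, 98, 96, 93, 92, 94, 87, 84, 89, 88]
t=6: [73, 75, 72, 71, 67, 68, 67, 66, 69, 71, 72, 70, 77, 80, 76, 76]
t=7: [98, 96, 98, 98, 95, 95, 95, 94, 96, 97, 98, 97, 94, 93, 95, 95]
t=8: [65, 67, 65, 65, 68, 68, 67, 68, 67, 66, 65, 66, 68, 69, 68, 68]
t=9: [92, 93, 92, 92, 94, 94, 93, 94, 94, 93, 92, 93, 94, 95, 94, 94]
t=10: [72, 71, 72, 72, 70, 70, 71, 70, 70, 70, 71, 70, 70, 69, 70, 70]
t=11: [100, 99, 100, 100, 98, 98, 99, 98, 98, 98, 99, 98, 98, 97, 98, 98]
t=12: [62, 63, 62, 62, 63, 63, 63, 63, 64, 64, 63, 63, 64, 64, 63, 63]
t=13: [87, 88, 87, 87, 88, 88, 87, 87, 89, 89, 88, 88, 89, 89, 88, 88]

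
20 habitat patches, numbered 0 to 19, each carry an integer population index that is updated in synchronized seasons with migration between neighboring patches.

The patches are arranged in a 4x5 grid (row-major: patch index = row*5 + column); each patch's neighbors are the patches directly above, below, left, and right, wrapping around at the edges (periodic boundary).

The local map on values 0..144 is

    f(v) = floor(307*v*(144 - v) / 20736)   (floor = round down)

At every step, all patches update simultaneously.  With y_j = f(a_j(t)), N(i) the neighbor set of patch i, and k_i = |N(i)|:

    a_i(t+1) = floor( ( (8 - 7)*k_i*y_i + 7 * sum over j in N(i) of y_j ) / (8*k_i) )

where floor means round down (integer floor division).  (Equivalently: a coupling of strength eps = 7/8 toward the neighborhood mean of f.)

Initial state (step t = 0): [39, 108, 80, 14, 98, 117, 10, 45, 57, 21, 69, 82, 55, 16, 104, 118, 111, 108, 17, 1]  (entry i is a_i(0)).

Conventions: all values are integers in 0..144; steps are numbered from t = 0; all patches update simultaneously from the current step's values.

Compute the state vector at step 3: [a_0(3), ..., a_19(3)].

Simulating step by step:
t=0: [39, 108, 80, 14, 98, 117, 10, 45, 57, 21, 69, 82, 55, 16, 104, 118, 111, 108, 17, 1]
t=1: [54, 52, 54, 56, 35, 47, 55, 60, 43, 58, 59, 57, 58, 55, 39, 47, 57, 57, 29, 44]
t=2: [65, 71, 72, 61, 68, 71, 71, 70, 71, 63, 67, 73, 73, 62, 69, 70, 71, 67, 67, 58]
t=3: [76, 76, 75, 75, 74, 75, 76, 76, 75, 75, 76, 76, 75, 75, 74, 75, 76, 76, 74, 75]

Answer: [76, 76, 75, 75, 74, 75, 76, 76, 75, 75, 76, 76, 75, 75, 74, 75, 76, 76, 74, 75]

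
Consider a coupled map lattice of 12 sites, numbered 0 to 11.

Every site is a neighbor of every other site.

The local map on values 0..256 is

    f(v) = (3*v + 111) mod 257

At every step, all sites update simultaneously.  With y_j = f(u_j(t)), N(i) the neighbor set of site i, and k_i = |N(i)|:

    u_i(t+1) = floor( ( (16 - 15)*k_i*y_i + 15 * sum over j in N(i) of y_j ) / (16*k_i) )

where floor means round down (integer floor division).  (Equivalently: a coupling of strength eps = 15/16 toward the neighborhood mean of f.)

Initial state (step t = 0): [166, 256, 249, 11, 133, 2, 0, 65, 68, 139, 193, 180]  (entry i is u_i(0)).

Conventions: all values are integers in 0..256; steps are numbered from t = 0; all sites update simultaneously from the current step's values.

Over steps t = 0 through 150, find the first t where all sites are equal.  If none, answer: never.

Answer: 2
Key observation: Synchronization is absorbing here: once all sites are equal they stay equal, and step 2 is the first all-equal step.

Derivation:
t=0: [166, 256, 249, 11, 133, 2, 0, 65, 68, 139, 193, 180]  (not all equal)
t=1: [112, 112, 112, 111, 109, 112, 112, 113, 113, 114, 110, 111]  (not all equal)
t=2: [189, 189, 189, 189, 189, 189, 189, 189, 189, 189, 189, 189]  (all equal)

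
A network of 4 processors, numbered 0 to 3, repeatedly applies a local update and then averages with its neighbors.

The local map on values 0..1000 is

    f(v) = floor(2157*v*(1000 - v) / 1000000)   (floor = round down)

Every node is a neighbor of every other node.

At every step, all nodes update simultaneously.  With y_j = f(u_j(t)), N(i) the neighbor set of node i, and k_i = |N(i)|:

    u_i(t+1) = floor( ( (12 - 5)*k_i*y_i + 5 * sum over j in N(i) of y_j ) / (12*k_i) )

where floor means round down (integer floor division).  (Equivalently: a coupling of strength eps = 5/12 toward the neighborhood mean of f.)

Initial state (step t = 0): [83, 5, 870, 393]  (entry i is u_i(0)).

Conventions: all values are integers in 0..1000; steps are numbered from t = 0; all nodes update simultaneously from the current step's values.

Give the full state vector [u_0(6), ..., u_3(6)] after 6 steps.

Simulating step by step:
t=0: [83, 5, 870, 393]
t=1: [202, 133, 237, 357]
t=2: [359, 315, 378, 425]
t=3: [497, 483, 502, 511]
t=4: [538, 538, 538, 538]
t=5: [536, 536, 536, 536]
t=6: [536, 536, 536, 536]

Answer: [536, 536, 536, 536]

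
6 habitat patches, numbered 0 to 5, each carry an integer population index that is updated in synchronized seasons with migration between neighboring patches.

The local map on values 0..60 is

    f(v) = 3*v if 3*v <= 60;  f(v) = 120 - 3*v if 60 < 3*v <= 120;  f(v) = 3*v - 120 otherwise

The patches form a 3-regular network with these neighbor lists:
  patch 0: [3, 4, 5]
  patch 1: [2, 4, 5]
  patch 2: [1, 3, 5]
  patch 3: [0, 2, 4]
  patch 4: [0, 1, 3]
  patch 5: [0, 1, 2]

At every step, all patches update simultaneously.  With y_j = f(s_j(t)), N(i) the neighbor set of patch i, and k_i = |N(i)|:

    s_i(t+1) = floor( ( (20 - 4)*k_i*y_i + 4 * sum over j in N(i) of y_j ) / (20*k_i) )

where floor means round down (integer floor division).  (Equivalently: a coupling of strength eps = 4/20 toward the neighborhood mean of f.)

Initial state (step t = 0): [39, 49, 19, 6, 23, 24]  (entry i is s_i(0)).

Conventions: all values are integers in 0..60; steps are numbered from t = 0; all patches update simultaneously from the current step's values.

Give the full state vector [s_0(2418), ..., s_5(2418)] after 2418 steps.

Simulating step by step:
t=0: [39, 49, 19, 6, 23, 24]
t=1: [10, 32, 51, 21, 44, 44]
t=2: [29, 23, 32, 50, 17, 15]
t=3: [34, 48, 27, 31, 48, 43]
t=4: [18, 24, 35, 27, 23, 12]
t=5: [51, 45, 20, 39, 50, 36]
t=6: [29, 18, 50, 10, 27, 16]
t=7: [34, 51, 32, 30, 39, 46]
t=8: [17, 29, 24, 27, 7, 19]
t=9: [48, 34, 47, 39, 25, 54]
t=10: [25, 21, 21, 8, 39, 37]
t=11: [38, 50, 51, 26, 10, 17]
t=12: [13, 31, 34, 38, 29, 45]
t=13: [34, 26, 17, 10, 31, 17]
t=14: [21, 42, 49, 30, 27, 48]
t=15: [51, 10, 25, 32, 37, 25]
t=16: [31, 30, 42, 25, 13, 43]
t=17: [27, 27, 10, 40, 38, 11]
t=18: [33, 35, 28, 5, 10, 33]
t=19: [21, 17, 32, 17, 27, 21]
t=20: [55, 48, 29, 48, 41, 54]
t=21: [40, 24, 32, 24, 8, 40]
t=22: [4, 41, 25, 41, 25, 4]
t=23: [13, 9, 37, 9, 37, 13]
t=24: [36, 25, 13, 25, 13, 36]
t=25: [16, 42, 38, 42, 38, 16]
t=26: [42, 8, 8, 8, 8, 42]
t=27: [8, 22, 22, 22, 22, 8]
t=28: [28, 52, 52, 52, 52, 28]
t=29: [36, 36, 36, 36, 36, 36]
t=30: [12, 12, 12, 12, 12, 12]
t=31: [36, 36, 36, 36, 36, 36]

Answer: [12, 12, 12, 12, 12, 12]
Key observation: The state at step 29, [36, 36, 36, 36, 36, 36], reappears at step 31: the system is in a cycle of period 2 from step 29 on.  Therefore the state at step 2418 equals the state at step 29 + ((2418 - 29) mod 2) = 30, which is [12, 12, 12, 12, 12, 12].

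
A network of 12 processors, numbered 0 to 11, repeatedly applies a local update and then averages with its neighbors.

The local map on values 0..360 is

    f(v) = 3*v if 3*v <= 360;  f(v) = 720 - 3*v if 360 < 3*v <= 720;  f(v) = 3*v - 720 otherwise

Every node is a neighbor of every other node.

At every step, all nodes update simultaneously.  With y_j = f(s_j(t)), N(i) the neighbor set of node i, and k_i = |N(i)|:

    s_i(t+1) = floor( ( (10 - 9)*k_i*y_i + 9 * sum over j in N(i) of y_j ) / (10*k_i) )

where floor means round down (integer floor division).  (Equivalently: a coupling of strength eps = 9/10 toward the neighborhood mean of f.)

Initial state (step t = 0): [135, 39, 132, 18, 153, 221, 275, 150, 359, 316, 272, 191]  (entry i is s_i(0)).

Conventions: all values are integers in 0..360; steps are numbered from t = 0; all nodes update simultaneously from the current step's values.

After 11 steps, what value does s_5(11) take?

Simulating step by step:
t=0: [135, 39, 132, 18, 153, 221, 275, 150, 359, 316, 272, 191]
t=1: [196, 192, 196, 191, 195, 191, 192, 195, 197, 194, 192, 193]
t=2: [138, 139, 138, 139, 138, 139, 139, 138, 138, 138, 139, 139]
t=3: [304, 304, 304, 304, 304, 304, 304, 304, 304, 304, 304, 304]
t=4: [192, 192, 192, 192, 192, 192, 192, 192, 192, 192, 192, 192]
t=5: [144, 144, 144, 144, 144, 144, 144, 144, 144, 144, 144, 144]
t=6: [288, 288, 288, 288, 288, 288, 288, 288, 288, 288, 288, 288]
t=7: [144, 144, 144, 144, 144, 144, 144, 144, 144, 144, 144, 144]
t=8: [288, 288, 288, 288, 288, 288, 288, 288, 288, 288, 288, 288]
t=9: [144, 144, 144, 144, 144, 144, 144, 144, 144, 144, 144, 144]
t=10: [288, 288, 288, 288, 288, 288, 288, 288, 288, 288, 288, 288]
t=11: [144, 144, 144, 144, 144, 144, 144, 144, 144, 144, 144, 144]

Answer: s_5(11) = 144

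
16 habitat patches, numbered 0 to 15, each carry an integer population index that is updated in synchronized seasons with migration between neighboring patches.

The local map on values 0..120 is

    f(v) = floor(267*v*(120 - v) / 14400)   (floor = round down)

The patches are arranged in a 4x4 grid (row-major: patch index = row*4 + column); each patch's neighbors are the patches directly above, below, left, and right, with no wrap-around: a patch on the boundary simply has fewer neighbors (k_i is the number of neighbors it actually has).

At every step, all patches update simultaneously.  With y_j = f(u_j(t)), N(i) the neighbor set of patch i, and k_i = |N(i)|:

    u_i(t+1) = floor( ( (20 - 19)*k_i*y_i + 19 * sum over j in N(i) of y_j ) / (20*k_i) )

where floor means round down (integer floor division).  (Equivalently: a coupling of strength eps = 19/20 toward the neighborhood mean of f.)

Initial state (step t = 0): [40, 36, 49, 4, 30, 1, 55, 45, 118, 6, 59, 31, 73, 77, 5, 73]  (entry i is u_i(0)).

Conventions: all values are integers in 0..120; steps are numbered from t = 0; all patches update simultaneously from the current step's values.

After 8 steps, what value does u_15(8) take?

Simulating step by step:
t=0: [40, 36, 49, 4, 30, 1, 55, 45, 118, 6, 59, 31, 73, 77, 5, 73]
t=1: [53, 42, 44, 60, 23, 43, 49, 42, 39, 32, 36, 63, 34, 29, 60, 32]
t=2: [51, 62, 63, 61, 60, 54, 59, 65, 49, 55, 61, 56, 53, 56, 52, 65]
t=3: [65, 65, 66, 66, 65, 66, 66, 66, 65, 65, 65, 66, 65, 65, 65, 65]
t=4: [66, 66, 66, 66, 66, 66, 66, 66, 66, 66, 66, 66, 66, 66, 66, 66]
t=5: [66, 66, 66, 66, 66, 66, 66, 66, 66, 66, 66, 66, 66, 66, 66, 66]
t=6: [66, 66, 66, 66, 66, 66, 66, 66, 66, 66, 66, 66, 66, 66, 66, 66]
t=7: [66, 66, 66, 66, 66, 66, 66, 66, 66, 66, 66, 66, 66, 66, 66, 66]
t=8: [66, 66, 66, 66, 66, 66, 66, 66, 66, 66, 66, 66, 66, 66, 66, 66]

Answer: u_15(8) = 66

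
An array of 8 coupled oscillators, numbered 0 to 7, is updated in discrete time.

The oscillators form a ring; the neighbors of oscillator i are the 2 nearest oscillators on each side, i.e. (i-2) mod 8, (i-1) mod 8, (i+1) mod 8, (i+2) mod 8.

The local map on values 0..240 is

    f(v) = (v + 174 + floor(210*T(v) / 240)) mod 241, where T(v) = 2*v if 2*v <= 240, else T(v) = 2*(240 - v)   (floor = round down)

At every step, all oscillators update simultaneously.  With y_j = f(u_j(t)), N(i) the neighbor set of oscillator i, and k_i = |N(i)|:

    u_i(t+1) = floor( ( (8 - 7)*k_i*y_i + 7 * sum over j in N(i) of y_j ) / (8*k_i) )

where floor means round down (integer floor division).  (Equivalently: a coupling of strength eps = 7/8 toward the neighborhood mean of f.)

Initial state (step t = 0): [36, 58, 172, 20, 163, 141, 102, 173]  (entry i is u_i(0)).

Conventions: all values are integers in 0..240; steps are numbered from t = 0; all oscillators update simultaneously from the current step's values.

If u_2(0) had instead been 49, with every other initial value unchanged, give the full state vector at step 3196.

Answer: [130, 174, 191, 174, 130, 174, 191, 174]
Key observation: The state at step 17, [190, 173, 129, 173, 190, 173, 129, 173], reappears at step 19: the system is in a cycle of period 2 from step 17 on.  Therefore the state at step 3196 equals the state at step 17 + ((3196 - 17) mod 2) = 18, which is [130, 174, 191, 174, 130, 174, 191, 174].

Derivation:
t=0: [36, 58, 49, 20, 163, 141, 102, 173]
t=1: [134, 132, 135, 115, 141, 196, 134, 102]
t=2: [55, 54, 9, 52, 52, 77, 96, 79]
t=3: [147, 121, 94, 118, 144, 127, 123, 129]
t=4: [53, 51, 33, 52, 53, 13, 10, 14]
t=5: [121, 94, 69, 93, 121, 150, 151, 149]
t=6: [123, 96, 107, 149, 175, 128, 91, 151]
t=7: [187, 130, 123, 144, 120, 142, 131, 120]
t=8: [41, 57, 57, 13, 11, 13, 58, 56]
t=9: [83, 105, 130, 155, 156, 155, 130, 106]
t=10: [123, 166, 188, 184, 138, 184, 189, 166]
t=11: [194, 175, 129, 171, 187, 171, 129, 175]
t=12: [129, 173, 190, 175, 131, 175, 190, 173]
t=13: [191, 174, 129, 173, 190, 173, 129, 174]
t=14: [129, 174, 190, 174, 130, 174, 190, 174]
t=15: [190, 174, 129, 173, 190, 173, 129, 174]
t=16: [129, 174, 191, 174, 130, 174, 191, 174]
t=17: [190, 173, 129, 173, 190, 173, 129, 173]
t=18: [130, 174, 191, 174, 130, 174, 191, 174]
t=19: [190, 173, 129, 173, 190, 173, 129, 173]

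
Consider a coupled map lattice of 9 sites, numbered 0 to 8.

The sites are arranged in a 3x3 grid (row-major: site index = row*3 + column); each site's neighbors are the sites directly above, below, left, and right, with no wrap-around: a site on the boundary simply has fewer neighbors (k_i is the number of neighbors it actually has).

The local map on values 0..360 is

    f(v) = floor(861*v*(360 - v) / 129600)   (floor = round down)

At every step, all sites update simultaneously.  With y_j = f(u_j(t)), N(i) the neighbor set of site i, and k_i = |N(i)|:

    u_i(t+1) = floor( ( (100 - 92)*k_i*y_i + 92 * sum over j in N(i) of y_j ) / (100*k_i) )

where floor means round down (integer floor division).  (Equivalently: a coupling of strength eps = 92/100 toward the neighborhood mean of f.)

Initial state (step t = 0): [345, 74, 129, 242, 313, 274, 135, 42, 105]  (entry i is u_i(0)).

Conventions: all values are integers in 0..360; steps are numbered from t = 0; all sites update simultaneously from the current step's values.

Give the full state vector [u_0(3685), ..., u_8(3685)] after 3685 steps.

Simulating step by step:
t=0: [345, 74, 129, 242, 313, 274, 135, 42, 105]
t=1: [154, 111, 151, 116, 139, 156, 143, 152, 126]
t=2: [187, 205, 197, 205, 198, 203, 199, 202, 209]
t=3: [211, 213, 211, 212, 211, 211, 211, 211, 211]
t=4: [208, 208, 208, 208, 208, 208, 208, 208, 208]
t=5: [210, 210, 210, 210, 210, 210, 210, 210, 210]
t=6: [209, 209, 209, 209, 209, 209, 209, 209, 209]
t=7: [209, 209, 209, 209, 209, 209, 209, 209, 209]

Answer: [209, 209, 209, 209, 209, 209, 209, 209, 209]
Key observation: The state at step 6, [209, 209, 209, 209, 209, 209, 209, 209, 209], reappears at step 7: the system is in a cycle of period 1 from step 6 on.  Therefore the state at step 3685 equals the state at step 6 + ((3685 - 6) mod 1) = 6, which is [209, 209, 209, 209, 209, 209, 209, 209, 209].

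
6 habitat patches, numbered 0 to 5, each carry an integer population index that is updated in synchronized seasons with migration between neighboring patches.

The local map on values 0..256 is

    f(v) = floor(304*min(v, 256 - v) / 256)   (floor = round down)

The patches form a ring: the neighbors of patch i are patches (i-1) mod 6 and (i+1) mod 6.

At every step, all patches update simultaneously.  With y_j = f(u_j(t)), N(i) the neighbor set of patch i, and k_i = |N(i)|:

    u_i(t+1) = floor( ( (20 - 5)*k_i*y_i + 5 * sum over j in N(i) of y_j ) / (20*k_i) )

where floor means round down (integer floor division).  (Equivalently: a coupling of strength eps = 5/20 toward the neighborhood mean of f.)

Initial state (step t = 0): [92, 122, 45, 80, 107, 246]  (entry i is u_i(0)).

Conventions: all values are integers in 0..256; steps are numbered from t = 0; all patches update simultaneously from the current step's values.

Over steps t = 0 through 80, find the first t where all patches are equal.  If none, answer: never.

Answer: 17
Key observation: Synchronization is absorbing here: once all patches are equal they stay equal, and step 17 is the first all-equal step.

Derivation:
t=0: [92, 122, 45, 80, 107, 246]  (not all equal)
t=1: [101, 128, 69, 93, 108, 37]  (not all equal)
t=2: [113, 139, 93, 108, 115, 63]  (not all equal)
t=3: [127, 134, 115, 126, 127, 89]  (not all equal)
t=4: [143, 143, 138, 147, 144, 116]  (not all equal)
t=5: [134, 134, 137, 130, 133, 136]  (not all equal)
t=6: [143, 143, 142, 147, 145, 142]  (not all equal)
t=7: [134, 134, 134, 130, 131, 134]  (not all equal)
t=8: [144, 144, 144, 148, 147, 144]  (not all equal)
t=9: [133, 133, 132, 128, 129, 132]  (not all equal)
t=10: [146, 146, 147, 151, 149, 147]  (not all equal)
t=11: [129, 129, 128, 125, 126, 128]  (not all equal)
t=12: [150, 150, 151, 148, 149, 151]  (not all equal)
t=13: [124, 124, 124, 127, 126, 124]  (not all equal)
t=14: [147, 147, 147, 149, 148, 147]  (not all equal)
t=15: [129, 129, 128, 127, 128, 128]  (not all equal)
t=16: [150, 150, 151, 150, 151, 151]  (not all equal)
t=17: [124, 124, 124, 124, 124, 124]  (all equal)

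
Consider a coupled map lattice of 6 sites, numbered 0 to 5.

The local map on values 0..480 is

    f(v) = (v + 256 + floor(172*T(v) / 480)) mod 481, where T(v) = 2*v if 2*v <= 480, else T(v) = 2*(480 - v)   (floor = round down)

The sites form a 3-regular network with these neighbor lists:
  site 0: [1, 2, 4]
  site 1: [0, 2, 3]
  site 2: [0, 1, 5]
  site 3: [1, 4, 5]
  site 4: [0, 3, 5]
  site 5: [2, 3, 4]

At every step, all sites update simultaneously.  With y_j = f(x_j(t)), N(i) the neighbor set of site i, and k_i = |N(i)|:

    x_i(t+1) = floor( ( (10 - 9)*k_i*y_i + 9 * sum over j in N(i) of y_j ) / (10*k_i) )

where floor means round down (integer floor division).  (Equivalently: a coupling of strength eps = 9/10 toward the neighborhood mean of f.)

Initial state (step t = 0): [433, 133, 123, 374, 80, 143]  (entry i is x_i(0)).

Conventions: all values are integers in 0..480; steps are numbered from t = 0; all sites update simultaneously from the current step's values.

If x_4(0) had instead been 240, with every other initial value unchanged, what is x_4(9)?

Simulating step by step:
t=0: [433, 133, 123, 374, 240, 143]
t=1: [221, 279, 125, 85, 164, 265]
t=2: [232, 327, 210, 174, 230, 297]
t=3: [171, 135, 189, 182, 151, 133]
t=4: [48, 76, 33, 21, 50, 66]
t=5: [345, 321, 359, 358, 333, 320]
t=6: [214, 217, 212, 211, 214, 216]
t=7: [142, 139, 144, 143, 141, 139]
t=8: [17, 19, 15, 14, 17, 19]
t=9: [284, 282, 286, 286, 284, 282]

Answer: x_4(9) = 284
Key observation: This trace re-runs the system from the modified initial state.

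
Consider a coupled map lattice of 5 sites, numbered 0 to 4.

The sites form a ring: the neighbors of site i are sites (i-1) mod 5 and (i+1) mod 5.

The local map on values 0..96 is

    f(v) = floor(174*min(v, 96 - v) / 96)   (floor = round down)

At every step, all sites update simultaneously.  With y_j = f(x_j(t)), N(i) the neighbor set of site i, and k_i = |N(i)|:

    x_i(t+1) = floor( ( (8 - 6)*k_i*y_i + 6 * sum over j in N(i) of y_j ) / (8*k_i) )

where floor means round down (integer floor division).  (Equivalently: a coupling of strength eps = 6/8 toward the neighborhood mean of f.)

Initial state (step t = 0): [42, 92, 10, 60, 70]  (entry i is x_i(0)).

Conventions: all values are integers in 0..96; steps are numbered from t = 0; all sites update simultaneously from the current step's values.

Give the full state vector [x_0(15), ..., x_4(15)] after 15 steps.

Answer: [57, 57, 56, 57, 57]

Derivation:
t=0: [42, 92, 10, 60, 70]
t=1: [39, 37, 31, 40, 64]
t=2: [64, 64, 66, 60, 67]
t=3: [55, 56, 59, 56, 59]
t=4: [70, 70, 70, 68, 71]
t=5: [46, 47, 48, 47, 47]
t=6: [84, 85, 85, 85, 84]
t=7: [20, 19, 19, 19, 20]
t=8: [35, 34, 34, 34, 35]
t=9: [62, 61, 61, 61, 62]
t=10: [61, 62, 63, 62, 61]
t=11: [62, 61, 60, 61, 62]
t=12: [61, 63, 63, 63, 61]
t=13: [61, 60, 59, 60, 61]
t=14: [63, 65, 65, 65, 63]
t=15: [57, 57, 56, 57, 57]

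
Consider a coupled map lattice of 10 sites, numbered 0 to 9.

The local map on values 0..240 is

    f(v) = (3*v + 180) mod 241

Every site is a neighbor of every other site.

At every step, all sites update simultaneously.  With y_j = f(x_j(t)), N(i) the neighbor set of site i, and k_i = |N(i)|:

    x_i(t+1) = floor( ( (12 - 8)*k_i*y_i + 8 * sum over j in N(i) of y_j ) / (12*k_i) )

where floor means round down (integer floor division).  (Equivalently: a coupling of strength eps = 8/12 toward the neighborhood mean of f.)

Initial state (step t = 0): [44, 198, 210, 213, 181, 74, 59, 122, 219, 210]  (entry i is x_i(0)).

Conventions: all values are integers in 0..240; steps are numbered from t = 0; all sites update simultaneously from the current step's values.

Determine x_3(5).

Answer: x_3(5) = 148

Derivation:
t=0: [44, 198, 210, 213, 181, 74, 59, 122, 219, 210]
t=1: [81, 75, 85, 87, 62, 104, 92, 79, 92, 85]
t=2: [171, 166, 174, 175, 156, 126, 179, 169, 179, 174]
t=3: [201, 198, 204, 205, 190, 166, 208, 200, 208, 204]
t=4: [72, 69, 74, 75, 63, 107, 77, 71, 77, 74]
t=5: [145, 143, 147, 148, 138, 110, 149, 145, 149, 147]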